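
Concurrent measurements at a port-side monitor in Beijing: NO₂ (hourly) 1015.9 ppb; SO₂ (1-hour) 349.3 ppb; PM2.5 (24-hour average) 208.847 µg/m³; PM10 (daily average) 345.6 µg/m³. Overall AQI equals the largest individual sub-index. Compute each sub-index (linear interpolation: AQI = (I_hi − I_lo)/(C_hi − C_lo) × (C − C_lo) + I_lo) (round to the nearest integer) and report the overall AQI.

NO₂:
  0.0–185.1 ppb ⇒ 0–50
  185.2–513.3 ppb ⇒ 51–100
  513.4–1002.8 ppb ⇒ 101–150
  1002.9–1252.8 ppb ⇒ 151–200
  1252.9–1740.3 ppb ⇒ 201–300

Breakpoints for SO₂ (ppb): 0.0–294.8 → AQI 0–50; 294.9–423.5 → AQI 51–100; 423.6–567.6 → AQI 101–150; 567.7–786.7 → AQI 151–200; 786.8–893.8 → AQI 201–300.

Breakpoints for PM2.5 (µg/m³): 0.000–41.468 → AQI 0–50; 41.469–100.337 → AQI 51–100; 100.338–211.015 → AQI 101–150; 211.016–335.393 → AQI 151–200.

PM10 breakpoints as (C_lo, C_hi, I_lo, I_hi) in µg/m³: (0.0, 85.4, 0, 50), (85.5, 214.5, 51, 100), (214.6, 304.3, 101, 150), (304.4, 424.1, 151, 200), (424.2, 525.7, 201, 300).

NO₂ 1015.9: bracket 1002.9–1252.8 → index 151–200; slope 49/249.9, offset 13.0.
AQI = 151 + 49/249.9·13.0 ≈ 153.55 ⇒ 154.
SO₂: row 294.9–423.5 (AQI 51–100). (100−51)·(349.3−294.9)/(423.5−294.9) + 51 = 49·54.4/128.6 + 51 ≈ 71.73 → 72.
PM2.5 208.847: bracket 100.338–211.015 → index 101–150; slope 49/110.677, offset 108.509.
AQI = 101 + 49/110.677·108.509 ≈ 149.04 ⇒ 149.
PM10: 345.6 lies in 304.4–424.1, so I_lo=151, I_hi=200, C_lo=304.4, C_hi=424.1.
(200−151)/(424.1−304.4) × (345.6−304.4) + 151 = 49/119.7 × 41.2 + 151 ≈ 167.87 → 168.
Sub-indices: NO₂→154, SO₂→72, PM2.5→149, PM10→168. Overall AQI = max = 168; dominant pollutant is PM10.

168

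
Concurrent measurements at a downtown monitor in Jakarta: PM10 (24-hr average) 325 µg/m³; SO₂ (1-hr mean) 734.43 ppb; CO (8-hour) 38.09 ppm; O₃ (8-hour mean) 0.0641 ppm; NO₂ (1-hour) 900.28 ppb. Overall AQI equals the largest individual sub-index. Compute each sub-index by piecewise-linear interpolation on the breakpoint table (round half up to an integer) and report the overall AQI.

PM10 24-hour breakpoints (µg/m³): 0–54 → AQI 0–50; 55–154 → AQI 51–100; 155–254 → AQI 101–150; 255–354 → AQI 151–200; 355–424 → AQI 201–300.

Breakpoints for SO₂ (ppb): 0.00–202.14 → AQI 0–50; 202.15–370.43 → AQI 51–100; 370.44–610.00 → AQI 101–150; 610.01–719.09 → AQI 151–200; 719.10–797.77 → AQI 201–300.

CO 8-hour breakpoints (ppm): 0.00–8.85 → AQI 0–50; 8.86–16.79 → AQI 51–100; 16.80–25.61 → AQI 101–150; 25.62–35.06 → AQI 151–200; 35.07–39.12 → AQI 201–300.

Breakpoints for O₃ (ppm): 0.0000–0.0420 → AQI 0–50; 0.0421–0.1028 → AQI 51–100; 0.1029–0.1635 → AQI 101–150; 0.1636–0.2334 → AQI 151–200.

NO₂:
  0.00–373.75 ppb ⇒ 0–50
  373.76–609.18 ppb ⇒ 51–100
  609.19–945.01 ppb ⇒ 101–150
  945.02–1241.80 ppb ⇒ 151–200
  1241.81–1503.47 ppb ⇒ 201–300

PM10: 325 ∈ [255, 354] ↔ index [151, 200].
151 + (325−255)·(200−151)/(354−255) = 151 + 70·49/99 ≈ 185.65, so AQI = 186.
SO₂: 734.43 lies in 719.10–797.77, so I_lo=201, I_hi=300, C_lo=719.10, C_hi=797.77.
(300−201)/(797.77−719.10) × (734.43−719.10) + 201 = 99/78.67 × 15.33 + 201 ≈ 220.29 → 220.
CO 38.09: bracket 35.07–39.12 → index 201–300; slope 99/4.05, offset 3.02.
AQI = 201 + 99/4.05·3.02 ≈ 274.82 ⇒ 275.
O₃: 0.0641 lies in 0.0421–0.1028, so I_lo=51, I_hi=100, C_lo=0.0421, C_hi=0.1028.
(100−51)/(0.1028−0.0421) × (0.0641−0.0421) + 51 = 49/0.0607 × 0.0220 + 51 ≈ 68.76 → 69.
NO₂ 900.28: bracket 609.19–945.01 → index 101–150; slope 49/335.82, offset 291.09.
AQI = 101 + 49/335.82·291.09 ≈ 143.47 ⇒ 143.
Sub-indices: PM10→186, SO₂→220, CO→275, O₃→69, NO₂→143. Overall AQI = max = 275; dominant pollutant is CO.
AQI 275: Very Unhealthy.

275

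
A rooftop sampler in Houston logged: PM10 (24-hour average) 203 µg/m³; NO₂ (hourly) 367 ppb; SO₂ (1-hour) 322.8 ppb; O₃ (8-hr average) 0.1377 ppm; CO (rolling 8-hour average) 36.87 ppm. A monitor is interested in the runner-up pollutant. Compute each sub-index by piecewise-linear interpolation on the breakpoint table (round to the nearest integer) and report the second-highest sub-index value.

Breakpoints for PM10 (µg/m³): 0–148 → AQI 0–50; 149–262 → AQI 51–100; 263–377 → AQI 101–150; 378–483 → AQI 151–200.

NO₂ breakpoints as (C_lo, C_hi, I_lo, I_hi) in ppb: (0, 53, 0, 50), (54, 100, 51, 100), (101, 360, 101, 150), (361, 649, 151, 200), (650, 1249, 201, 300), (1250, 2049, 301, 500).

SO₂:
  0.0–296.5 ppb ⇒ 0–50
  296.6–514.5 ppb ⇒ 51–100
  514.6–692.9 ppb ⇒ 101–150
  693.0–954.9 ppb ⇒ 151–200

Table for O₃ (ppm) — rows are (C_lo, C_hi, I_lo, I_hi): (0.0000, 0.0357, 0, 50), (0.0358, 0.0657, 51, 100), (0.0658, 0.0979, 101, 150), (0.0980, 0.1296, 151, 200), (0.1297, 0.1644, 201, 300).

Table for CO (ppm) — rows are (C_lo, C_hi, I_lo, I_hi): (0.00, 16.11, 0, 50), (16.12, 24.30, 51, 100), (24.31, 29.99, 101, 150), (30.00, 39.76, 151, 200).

185

PM10: 203 lies in 149–262, so I_lo=51, I_hi=100, C_lo=149, C_hi=262.
(100−51)/(262−149) × (203−149) + 51 = 49/113 × 54 + 51 ≈ 74.42 → 74.
NO₂ 367: bracket 361–649 → index 151–200; slope 49/288, offset 6.
AQI = 151 + 49/288·6 ≈ 152.02 ⇒ 152.
SO₂: 322.8 lies in 296.6–514.5, so I_lo=51, I_hi=100, C_lo=296.6, C_hi=514.5.
(100−51)/(514.5−296.6) × (322.8−296.6) + 51 = 49/217.9 × 26.2 + 51 ≈ 56.89 → 57.
O₃: row 0.1297–0.1644 (AQI 201–300). (300−201)·(0.1377−0.1297)/(0.1644−0.1297) + 201 = 99·0.0080/0.0347 + 201 ≈ 223.82 → 224.
CO: 36.87 ∈ [30.00, 39.76] ↔ index [151, 200].
151 + (36.87−30.00)·(200−151)/(39.76−30.00) = 151 + 6.87·49/9.76 ≈ 185.49, so AQI = 185.
Sub-indices: PM10→74, NO₂→152, SO₂→57, O₃→224, CO→185. Ranked high→low: 224, 185, 152, 74, 57. Second-highest sub-index = 185.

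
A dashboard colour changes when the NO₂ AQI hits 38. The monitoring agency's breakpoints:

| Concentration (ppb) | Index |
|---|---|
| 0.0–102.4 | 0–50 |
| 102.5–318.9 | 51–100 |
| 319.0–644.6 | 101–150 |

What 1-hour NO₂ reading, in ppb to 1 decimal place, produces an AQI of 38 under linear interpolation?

77.8

AQI 38 lies in the 0–50 band, which corresponds to 0.0–102.4 ppb.
C = 0.0 + (38−0)×(102.4−0.0)/(50−0) = 0.0 + 38×102.4/50 ≈ 77.824 ppb → 77.8 ppb to 1 dp.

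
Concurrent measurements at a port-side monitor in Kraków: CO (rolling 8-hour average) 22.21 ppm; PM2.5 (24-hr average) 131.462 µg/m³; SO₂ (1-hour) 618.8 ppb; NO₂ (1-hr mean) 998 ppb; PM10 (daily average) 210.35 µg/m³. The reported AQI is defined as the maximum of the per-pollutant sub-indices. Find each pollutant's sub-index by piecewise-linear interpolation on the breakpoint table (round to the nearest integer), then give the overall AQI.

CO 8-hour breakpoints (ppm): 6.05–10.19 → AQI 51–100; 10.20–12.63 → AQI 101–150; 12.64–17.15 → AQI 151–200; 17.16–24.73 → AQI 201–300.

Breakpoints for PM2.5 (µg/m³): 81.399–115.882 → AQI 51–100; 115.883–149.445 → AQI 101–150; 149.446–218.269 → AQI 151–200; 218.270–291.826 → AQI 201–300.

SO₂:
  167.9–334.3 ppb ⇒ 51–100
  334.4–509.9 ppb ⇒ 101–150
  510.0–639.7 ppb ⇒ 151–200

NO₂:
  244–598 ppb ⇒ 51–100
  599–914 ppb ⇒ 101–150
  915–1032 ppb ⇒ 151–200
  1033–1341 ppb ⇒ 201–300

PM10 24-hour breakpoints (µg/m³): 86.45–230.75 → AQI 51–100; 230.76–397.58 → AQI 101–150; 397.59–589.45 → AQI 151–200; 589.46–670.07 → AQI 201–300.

267

CO: 22.21 lies in 17.16–24.73, so I_lo=201, I_hi=300, C_lo=17.16, C_hi=24.73.
(300−201)/(24.73−17.16) × (22.21−17.16) + 201 = 99/7.57 × 5.05 + 201 ≈ 267.04 → 267.
PM2.5: row 115.883–149.445 (AQI 101–150). (150−101)·(131.462−115.883)/(149.445−115.883) + 101 = 49·15.579/33.562 + 101 ≈ 123.75 → 124.
SO₂: row 510.0–639.7 (AQI 151–200). (200−151)·(618.8−510.0)/(639.7−510.0) + 151 = 49·108.8/129.7 + 151 ≈ 192.10 → 192.
NO₂ 998: bracket 915–1032 → index 151–200; slope 49/117, offset 83.
AQI = 151 + 49/117·83 ≈ 185.76 ⇒ 186.
PM10: row 86.45–230.75 (AQI 51–100). (100−51)·(210.35−86.45)/(230.75−86.45) + 51 = 49·123.90/144.30 + 51 ≈ 93.07 → 93.
Sub-indices: CO→267, PM2.5→124, SO₂→192, NO₂→186, PM10→93. Overall AQI = max = 267; dominant pollutant is CO.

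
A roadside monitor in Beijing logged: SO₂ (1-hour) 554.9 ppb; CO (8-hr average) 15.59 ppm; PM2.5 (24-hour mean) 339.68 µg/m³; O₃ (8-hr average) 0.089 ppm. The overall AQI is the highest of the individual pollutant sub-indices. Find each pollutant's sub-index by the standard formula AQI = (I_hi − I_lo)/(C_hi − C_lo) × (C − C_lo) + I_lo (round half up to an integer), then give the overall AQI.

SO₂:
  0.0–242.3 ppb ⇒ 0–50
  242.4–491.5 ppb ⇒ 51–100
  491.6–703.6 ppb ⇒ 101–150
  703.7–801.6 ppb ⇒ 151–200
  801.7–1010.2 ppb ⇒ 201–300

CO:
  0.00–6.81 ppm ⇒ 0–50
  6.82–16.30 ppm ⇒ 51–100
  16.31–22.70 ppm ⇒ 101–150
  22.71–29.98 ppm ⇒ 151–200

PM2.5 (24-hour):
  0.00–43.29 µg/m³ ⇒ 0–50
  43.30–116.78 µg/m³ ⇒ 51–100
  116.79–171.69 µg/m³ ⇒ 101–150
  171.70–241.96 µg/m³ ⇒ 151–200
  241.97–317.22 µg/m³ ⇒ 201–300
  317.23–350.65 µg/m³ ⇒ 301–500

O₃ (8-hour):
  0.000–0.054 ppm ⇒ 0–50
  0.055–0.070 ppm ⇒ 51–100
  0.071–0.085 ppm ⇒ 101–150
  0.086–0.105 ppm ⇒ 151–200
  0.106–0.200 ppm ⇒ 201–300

SO₂: 554.9 ∈ [491.6, 703.6] ↔ index [101, 150].
101 + (554.9−491.6)·(150−101)/(703.6−491.6) = 101 + 63.3·49/212.0 ≈ 115.63, so AQI = 116.
CO: 15.59 lies in 6.82–16.30, so I_lo=51, I_hi=100, C_lo=6.82, C_hi=16.30.
(100−51)/(16.30−6.82) × (15.59−6.82) + 51 = 49/9.48 × 8.77 + 51 ≈ 96.33 → 96.
PM2.5: 339.68 ∈ [317.23, 350.65] ↔ index [301, 500].
301 + (339.68−317.23)·(500−301)/(350.65−317.23) = 301 + 22.45·199/33.42 ≈ 434.68, so AQI = 435.
O₃: 0.089 lies in 0.086–0.105, so I_lo=151, I_hi=200, C_lo=0.086, C_hi=0.105.
(200−151)/(0.105−0.086) × (0.089−0.086) + 151 = 49/0.019 × 0.003 + 151 ≈ 158.74 → 159.
Sub-indices: SO₂→116, CO→96, PM2.5→435, O₃→159. Overall AQI = max = 435; dominant pollutant is PM2.5.
AQI 435: Hazardous.

435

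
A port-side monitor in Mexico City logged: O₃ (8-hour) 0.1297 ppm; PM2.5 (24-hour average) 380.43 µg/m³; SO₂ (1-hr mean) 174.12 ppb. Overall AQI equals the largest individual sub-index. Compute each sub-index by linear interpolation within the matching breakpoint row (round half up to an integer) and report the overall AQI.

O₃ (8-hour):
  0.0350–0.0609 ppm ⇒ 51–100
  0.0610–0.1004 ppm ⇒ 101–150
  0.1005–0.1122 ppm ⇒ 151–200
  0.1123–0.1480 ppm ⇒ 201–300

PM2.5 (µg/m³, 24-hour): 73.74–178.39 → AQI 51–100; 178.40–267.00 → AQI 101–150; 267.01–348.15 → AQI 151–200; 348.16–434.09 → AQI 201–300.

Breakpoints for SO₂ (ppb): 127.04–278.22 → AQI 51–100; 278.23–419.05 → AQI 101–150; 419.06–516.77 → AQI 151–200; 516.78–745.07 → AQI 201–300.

O₃: row 0.1123–0.1480 (AQI 201–300). (300−201)·(0.1297−0.1123)/(0.1480−0.1123) + 201 = 99·0.0174/0.0357 + 201 ≈ 249.25 → 249.
PM2.5 380.43: bracket 348.16–434.09 → index 201–300; slope 99/85.93, offset 32.27.
AQI = 201 + 99/85.93·32.27 ≈ 238.18 ⇒ 238.
SO₂: row 127.04–278.22 (AQI 51–100). (100−51)·(174.12−127.04)/(278.22−127.04) + 51 = 49·47.08/151.18 + 51 ≈ 66.26 → 66.
Sub-indices: O₃→249, PM2.5→238, SO₂→66. Overall AQI = max = 249; dominant pollutant is O₃.

249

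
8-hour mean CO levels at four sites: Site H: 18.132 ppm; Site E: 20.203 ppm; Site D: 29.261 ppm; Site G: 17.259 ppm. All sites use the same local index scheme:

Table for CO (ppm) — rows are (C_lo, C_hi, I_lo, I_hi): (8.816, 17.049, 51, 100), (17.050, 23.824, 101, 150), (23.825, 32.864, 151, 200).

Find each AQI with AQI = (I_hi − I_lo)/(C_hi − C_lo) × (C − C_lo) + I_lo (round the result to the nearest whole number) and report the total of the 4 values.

Site H: row 17.050–23.824 (AQI 101–150). (150−101)·(18.132−17.050)/(23.824−17.050) + 101 = 49·1.082/6.774 + 101 ≈ 108.83 → 109.
Site E 20.203: bracket 17.050–23.824 → index 101–150; slope 49/6.774, offset 3.153.
AQI = 101 + 49/6.774·3.153 ≈ 123.81 ⇒ 124.
Site D: row 23.825–32.864 (AQI 151–200). (200−151)·(29.261−23.825)/(32.864−23.825) + 151 = 49·5.436/9.039 + 151 ≈ 180.47 → 180.
Site G: 17.259 ∈ [17.050, 23.824] ↔ index [101, 150].
101 + (17.259−17.050)·(150−101)/(23.824−17.050) = 101 + 0.209·49/6.774 ≈ 102.51, so AQI = 103.
AQIs: Site H=109, Site E=124, Site D=180, Site G=103. Sum = 109 + 124 + 180 + 103 = 516.

516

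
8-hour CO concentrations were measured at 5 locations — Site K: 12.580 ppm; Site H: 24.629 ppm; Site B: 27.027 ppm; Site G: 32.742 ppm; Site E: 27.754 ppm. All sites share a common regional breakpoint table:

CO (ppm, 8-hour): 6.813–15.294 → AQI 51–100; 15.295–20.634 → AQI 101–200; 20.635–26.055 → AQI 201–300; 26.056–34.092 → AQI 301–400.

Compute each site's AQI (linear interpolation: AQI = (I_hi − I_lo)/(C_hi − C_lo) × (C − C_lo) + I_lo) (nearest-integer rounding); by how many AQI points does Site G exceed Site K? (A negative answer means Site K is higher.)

299

Site K: 12.580 lies in 6.813–15.294, so I_lo=51, I_hi=100, C_lo=6.813, C_hi=15.294.
(100−51)/(15.294−6.813) × (12.580−6.813) + 51 = 49/8.481 × 5.767 + 51 ≈ 84.32 → 84.
Site H 24.629: bracket 20.635–26.055 → index 201–300; slope 99/5.420, offset 3.994.
AQI = 201 + 99/5.420·3.994 ≈ 273.95 ⇒ 274.
Site B 27.027: bracket 26.056–34.092 → index 301–400; slope 99/8.036, offset 0.971.
AQI = 301 + 99/8.036·0.971 ≈ 312.96 ⇒ 313.
Site G 32.742: bracket 26.056–34.092 → index 301–400; slope 99/8.036, offset 6.686.
AQI = 301 + 99/8.036·6.686 ≈ 383.37 ⇒ 383.
Site E: 27.754 lies in 26.056–34.092, so I_lo=301, I_hi=400, C_lo=26.056, C_hi=34.092.
(400−301)/(34.092−26.056) × (27.754−26.056) + 301 = 99/8.036 × 1.698 + 301 ≈ 321.92 → 322.
AQIs: Site K=84, Site H=274, Site B=313, Site G=383, Site E=322. Site G (383) − Site K (84) = 299.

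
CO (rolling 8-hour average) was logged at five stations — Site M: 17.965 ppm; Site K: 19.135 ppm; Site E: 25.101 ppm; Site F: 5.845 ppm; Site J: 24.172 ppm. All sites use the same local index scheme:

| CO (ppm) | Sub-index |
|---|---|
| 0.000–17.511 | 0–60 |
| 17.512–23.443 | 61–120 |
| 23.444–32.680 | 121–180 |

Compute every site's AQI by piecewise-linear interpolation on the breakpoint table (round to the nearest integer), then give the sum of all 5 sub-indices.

421

Site M: row 17.512–23.443 (AQI 61–120). (120−61)·(17.965−17.512)/(23.443−17.512) + 61 = 59·0.453/5.931 + 61 ≈ 65.51 → 66.
Site K: 19.135 lies in 17.512–23.443, so I_lo=61, I_hi=120, C_lo=17.512, C_hi=23.443.
(120−61)/(23.443−17.512) × (19.135−17.512) + 61 = 59/5.931 × 1.623 + 61 ≈ 77.15 → 77.
Site E: 25.101 lies in 23.444–32.680, so I_lo=121, I_hi=180, C_lo=23.444, C_hi=32.680.
(180−121)/(32.680−23.444) × (25.101−23.444) + 121 = 59/9.236 × 1.657 + 121 ≈ 131.58 → 132.
Site F: 5.845 ∈ [0.000, 17.511] ↔ index [0, 60].
0 + (5.845−0.000)·(60−0)/(17.511−0.000) = 0 + 5.845·60/17.511 ≈ 20.03, so AQI = 20.
Site J: 24.172 ∈ [23.444, 32.680] ↔ index [121, 180].
121 + (24.172−23.444)·(180−121)/(32.680−23.444) = 121 + 0.728·59/9.236 ≈ 125.65, so AQI = 126.
AQIs: Site M=66, Site K=77, Site E=132, Site F=20, Site J=126. Sum = 66 + 77 + 132 + 20 + 126 = 421.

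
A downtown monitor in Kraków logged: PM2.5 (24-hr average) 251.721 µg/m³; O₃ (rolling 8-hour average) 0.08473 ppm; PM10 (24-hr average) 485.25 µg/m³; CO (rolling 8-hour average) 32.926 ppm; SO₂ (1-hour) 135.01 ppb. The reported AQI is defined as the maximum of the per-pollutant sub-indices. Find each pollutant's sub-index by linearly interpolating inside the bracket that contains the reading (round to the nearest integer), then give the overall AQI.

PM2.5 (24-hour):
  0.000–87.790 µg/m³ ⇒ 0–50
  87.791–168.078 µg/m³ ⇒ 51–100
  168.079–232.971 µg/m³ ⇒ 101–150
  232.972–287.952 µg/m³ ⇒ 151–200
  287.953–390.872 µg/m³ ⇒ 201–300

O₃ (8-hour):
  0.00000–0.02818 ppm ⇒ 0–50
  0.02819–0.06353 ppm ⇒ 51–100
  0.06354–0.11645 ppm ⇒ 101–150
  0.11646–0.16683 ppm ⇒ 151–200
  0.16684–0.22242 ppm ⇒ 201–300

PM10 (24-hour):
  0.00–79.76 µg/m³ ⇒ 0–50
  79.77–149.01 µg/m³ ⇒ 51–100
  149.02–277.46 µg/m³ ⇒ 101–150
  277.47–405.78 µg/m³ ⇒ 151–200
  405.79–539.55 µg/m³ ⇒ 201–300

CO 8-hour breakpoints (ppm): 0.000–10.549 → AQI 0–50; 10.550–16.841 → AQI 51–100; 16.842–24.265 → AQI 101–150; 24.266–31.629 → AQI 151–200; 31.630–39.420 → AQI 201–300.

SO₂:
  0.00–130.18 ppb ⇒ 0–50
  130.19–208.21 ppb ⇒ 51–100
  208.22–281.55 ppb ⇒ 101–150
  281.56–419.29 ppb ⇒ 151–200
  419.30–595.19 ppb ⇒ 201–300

PM2.5: 251.721 lies in 232.972–287.952, so I_lo=151, I_hi=200, C_lo=232.972, C_hi=287.952.
(200−151)/(287.952−232.972) × (251.721−232.972) + 151 = 49/54.980 × 18.749 + 151 ≈ 167.71 → 168.
O₃: row 0.06354–0.11645 (AQI 101–150). (150−101)·(0.08473−0.06354)/(0.11645−0.06354) + 101 = 49·0.02119/0.05291 + 101 ≈ 120.62 → 121.
PM10 485.25: bracket 405.79–539.55 → index 201–300; slope 99/133.76, offset 79.46.
AQI = 201 + 99/133.76·79.46 ≈ 259.81 ⇒ 260.
CO: row 31.630–39.420 (AQI 201–300). (300−201)·(32.926−31.630)/(39.420−31.630) + 201 = 99·1.296/7.790 + 201 ≈ 217.47 → 217.
SO₂: 135.01 lies in 130.19–208.21, so I_lo=51, I_hi=100, C_lo=130.19, C_hi=208.21.
(100−51)/(208.21−130.19) × (135.01−130.19) + 51 = 49/78.02 × 4.82 + 51 ≈ 54.03 → 54.
Sub-indices: PM2.5→168, O₃→121, PM10→260, CO→217, SO₂→54. Overall AQI = max = 260; dominant pollutant is PM10.

260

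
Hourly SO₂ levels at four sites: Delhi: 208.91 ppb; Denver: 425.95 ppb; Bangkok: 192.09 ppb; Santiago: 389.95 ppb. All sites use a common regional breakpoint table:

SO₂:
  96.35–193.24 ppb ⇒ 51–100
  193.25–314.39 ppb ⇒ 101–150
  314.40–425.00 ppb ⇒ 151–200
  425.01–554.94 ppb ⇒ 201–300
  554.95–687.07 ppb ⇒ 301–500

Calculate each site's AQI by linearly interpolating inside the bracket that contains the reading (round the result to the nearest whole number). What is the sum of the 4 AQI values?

Delhi 208.91: bracket 193.25–314.39 → index 101–150; slope 49/121.14, offset 15.66.
AQI = 101 + 49/121.14·15.66 ≈ 107.33 ⇒ 107.
Denver: row 425.01–554.94 (AQI 201–300). (300−201)·(425.95−425.01)/(554.94−425.01) + 201 = 99·0.94/129.93 + 201 ≈ 201.72 → 202.
Bangkok 192.09: bracket 96.35–193.24 → index 51–100; slope 49/96.89, offset 95.74.
AQI = 51 + 49/96.89·95.74 ≈ 99.42 ⇒ 99.
Santiago: 389.95 lies in 314.40–425.00, so I_lo=151, I_hi=200, C_lo=314.40, C_hi=425.00.
(200−151)/(425.00−314.40) × (389.95−314.40) + 151 = 49/110.60 × 75.55 + 151 ≈ 184.47 → 184.
AQIs: Delhi=107, Denver=202, Bangkok=99, Santiago=184. Sum = 107 + 202 + 99 + 184 = 592.

592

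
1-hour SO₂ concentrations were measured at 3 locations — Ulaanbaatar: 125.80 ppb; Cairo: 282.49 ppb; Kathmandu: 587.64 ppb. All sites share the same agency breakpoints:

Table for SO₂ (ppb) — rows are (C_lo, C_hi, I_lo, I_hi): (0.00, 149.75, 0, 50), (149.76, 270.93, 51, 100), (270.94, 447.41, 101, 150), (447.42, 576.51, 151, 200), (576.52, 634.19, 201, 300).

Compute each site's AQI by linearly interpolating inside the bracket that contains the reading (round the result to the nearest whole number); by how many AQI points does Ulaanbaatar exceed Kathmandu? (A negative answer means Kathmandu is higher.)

-178

Ulaanbaatar: row 0.00–149.75 (AQI 0–50). (50−0)·(125.80−0.00)/(149.75−0.00) + 0 = 50·125.80/149.75 + 0 ≈ 42.00 → 42.
Cairo: row 270.94–447.41 (AQI 101–150). (150−101)·(282.49−270.94)/(447.41−270.94) + 101 = 49·11.55/176.47 + 101 ≈ 104.21 → 104.
Kathmandu: 587.64 lies in 576.52–634.19, so I_lo=201, I_hi=300, C_lo=576.52, C_hi=634.19.
(300−201)/(634.19−576.52) × (587.64−576.52) + 201 = 99/57.67 × 11.12 + 201 ≈ 220.09 → 220.
AQIs: Ulaanbaatar=42, Cairo=104, Kathmandu=220. Ulaanbaatar (42) − Kathmandu (220) = -178.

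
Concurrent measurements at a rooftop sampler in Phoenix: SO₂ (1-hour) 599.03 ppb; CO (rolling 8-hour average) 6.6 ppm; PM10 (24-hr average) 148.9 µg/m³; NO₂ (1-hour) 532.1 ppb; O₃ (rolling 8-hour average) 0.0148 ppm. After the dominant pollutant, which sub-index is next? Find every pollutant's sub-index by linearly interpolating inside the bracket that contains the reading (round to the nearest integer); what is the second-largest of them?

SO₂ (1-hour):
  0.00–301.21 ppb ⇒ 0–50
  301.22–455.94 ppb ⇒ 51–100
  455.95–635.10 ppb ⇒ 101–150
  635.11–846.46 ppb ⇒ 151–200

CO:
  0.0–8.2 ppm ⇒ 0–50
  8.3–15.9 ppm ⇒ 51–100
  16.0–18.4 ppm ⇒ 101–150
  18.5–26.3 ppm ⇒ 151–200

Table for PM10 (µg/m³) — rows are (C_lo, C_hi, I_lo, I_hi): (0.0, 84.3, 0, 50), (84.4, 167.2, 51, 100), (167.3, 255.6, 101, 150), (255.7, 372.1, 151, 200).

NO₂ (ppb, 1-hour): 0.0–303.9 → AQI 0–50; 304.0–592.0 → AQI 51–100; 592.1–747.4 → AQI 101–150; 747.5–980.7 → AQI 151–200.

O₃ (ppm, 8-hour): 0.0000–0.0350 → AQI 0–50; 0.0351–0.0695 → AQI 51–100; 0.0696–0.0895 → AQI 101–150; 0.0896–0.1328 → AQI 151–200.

90

SO₂ 599.03: bracket 455.95–635.10 → index 101–150; slope 49/179.15, offset 143.08.
AQI = 101 + 49/179.15·143.08 ≈ 140.13 ⇒ 140.
CO 6.6: bracket 0.0–8.2 → index 0–50; slope 50/8.2, offset 6.6.
AQI = 0 + 50/8.2·6.6 ≈ 40.24 ⇒ 40.
PM10: row 84.4–167.2 (AQI 51–100). (100−51)·(148.9−84.4)/(167.2−84.4) + 51 = 49·64.5/82.8 + 51 ≈ 89.17 → 89.
NO₂: row 304.0–592.0 (AQI 51–100). (100−51)·(532.1−304.0)/(592.0−304.0) + 51 = 49·228.1/288.0 + 51 ≈ 89.81 → 90.
O₃ 0.0148: bracket 0.0000–0.0350 → index 0–50; slope 50/0.0350, offset 0.0148.
AQI = 0 + 50/0.0350·0.0148 ≈ 21.14 ⇒ 21.
Sub-indices: SO₂→140, CO→40, PM10→89, NO₂→90, O₃→21. Ranked high→low: 140, 90, 89, 40, 21. Second-highest sub-index = 90.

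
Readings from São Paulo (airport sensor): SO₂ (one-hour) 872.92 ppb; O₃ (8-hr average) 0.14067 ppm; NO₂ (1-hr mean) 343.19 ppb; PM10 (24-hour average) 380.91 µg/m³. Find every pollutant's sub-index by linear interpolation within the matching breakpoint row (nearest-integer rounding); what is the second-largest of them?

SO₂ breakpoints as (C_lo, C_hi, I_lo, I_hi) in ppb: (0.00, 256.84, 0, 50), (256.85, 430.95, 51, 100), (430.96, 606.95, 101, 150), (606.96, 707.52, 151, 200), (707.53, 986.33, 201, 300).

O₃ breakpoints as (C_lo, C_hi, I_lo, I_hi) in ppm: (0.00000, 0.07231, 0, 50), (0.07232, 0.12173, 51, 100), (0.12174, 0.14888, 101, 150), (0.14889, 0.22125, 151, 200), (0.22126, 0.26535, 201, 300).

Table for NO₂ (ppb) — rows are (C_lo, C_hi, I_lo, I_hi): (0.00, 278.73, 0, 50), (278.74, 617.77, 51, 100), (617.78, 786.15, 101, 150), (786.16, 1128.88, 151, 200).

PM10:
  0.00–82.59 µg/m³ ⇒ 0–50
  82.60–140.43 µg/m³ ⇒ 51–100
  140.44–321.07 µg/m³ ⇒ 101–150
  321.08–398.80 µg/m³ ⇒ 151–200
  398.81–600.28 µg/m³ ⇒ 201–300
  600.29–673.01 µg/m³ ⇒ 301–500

SO₂ 872.92: bracket 707.53–986.33 → index 201–300; slope 99/278.80, offset 165.39.
AQI = 201 + 99/278.80·165.39 ≈ 259.73 ⇒ 260.
O₃: 0.14067 lies in 0.12174–0.14888, so I_lo=101, I_hi=150, C_lo=0.12174, C_hi=0.14888.
(150−101)/(0.14888−0.12174) × (0.14067−0.12174) + 101 = 49/0.02714 × 0.01893 + 101 ≈ 135.18 → 135.
NO₂ 343.19: bracket 278.74–617.77 → index 51–100; slope 49/339.03, offset 64.45.
AQI = 51 + 49/339.03·64.45 ≈ 60.31 ⇒ 60.
PM10 380.91: bracket 321.08–398.80 → index 151–200; slope 49/77.72, offset 59.83.
AQI = 151 + 49/77.72·59.83 ≈ 188.72 ⇒ 189.
Sub-indices: SO₂→260, O₃→135, NO₂→60, PM10→189. Ranked high→low: 260, 189, 135, 60. Second-highest sub-index = 189.

189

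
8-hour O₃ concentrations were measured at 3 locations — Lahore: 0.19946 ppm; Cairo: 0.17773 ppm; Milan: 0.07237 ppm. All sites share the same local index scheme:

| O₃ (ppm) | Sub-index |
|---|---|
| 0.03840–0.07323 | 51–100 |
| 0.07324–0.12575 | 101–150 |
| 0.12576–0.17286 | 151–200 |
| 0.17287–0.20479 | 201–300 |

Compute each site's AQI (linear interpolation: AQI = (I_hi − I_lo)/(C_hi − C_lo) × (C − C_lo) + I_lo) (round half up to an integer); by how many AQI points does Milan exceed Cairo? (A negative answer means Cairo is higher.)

-117

Lahore 0.19946: bracket 0.17287–0.20479 → index 201–300; slope 99/0.03192, offset 0.02659.
AQI = 201 + 99/0.03192·0.02659 ≈ 283.47 ⇒ 283.
Cairo: 0.17773 lies in 0.17287–0.20479, so I_lo=201, I_hi=300, C_lo=0.17287, C_hi=0.20479.
(300−201)/(0.20479−0.17287) × (0.17773−0.17287) + 201 = 99/0.03192 × 0.00486 + 201 ≈ 216.07 → 216.
Milan: 0.07237 lies in 0.03840–0.07323, so I_lo=51, I_hi=100, C_lo=0.03840, C_hi=0.07323.
(100−51)/(0.07323−0.03840) × (0.07237−0.03840) + 51 = 49/0.03483 × 0.03397 + 51 ≈ 98.79 → 99.
AQIs: Lahore=283, Cairo=216, Milan=99. Milan (99) − Cairo (216) = -117.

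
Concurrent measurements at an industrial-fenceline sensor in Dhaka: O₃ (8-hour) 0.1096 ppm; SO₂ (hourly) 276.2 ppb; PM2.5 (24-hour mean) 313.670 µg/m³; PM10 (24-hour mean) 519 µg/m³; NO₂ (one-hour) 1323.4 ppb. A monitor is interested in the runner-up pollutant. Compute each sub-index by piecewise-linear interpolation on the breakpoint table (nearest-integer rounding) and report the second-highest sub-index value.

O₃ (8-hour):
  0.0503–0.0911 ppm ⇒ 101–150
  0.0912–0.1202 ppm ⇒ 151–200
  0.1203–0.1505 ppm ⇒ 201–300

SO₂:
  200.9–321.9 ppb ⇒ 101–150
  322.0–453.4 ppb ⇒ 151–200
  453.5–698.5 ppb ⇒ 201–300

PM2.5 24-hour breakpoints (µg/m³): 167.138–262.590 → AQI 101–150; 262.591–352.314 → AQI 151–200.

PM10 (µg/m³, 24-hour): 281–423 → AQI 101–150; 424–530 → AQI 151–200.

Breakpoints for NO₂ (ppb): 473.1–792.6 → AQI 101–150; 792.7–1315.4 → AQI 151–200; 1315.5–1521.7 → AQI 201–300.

O₃: 0.1096 ∈ [0.0912, 0.1202] ↔ index [151, 200].
151 + (0.1096−0.0912)·(200−151)/(0.1202−0.0912) = 151 + 0.0184·49/0.0290 ≈ 182.09, so AQI = 182.
SO₂ 276.2: bracket 200.9–321.9 → index 101–150; slope 49/121.0, offset 75.3.
AQI = 101 + 49/121.0·75.3 ≈ 131.49 ⇒ 131.
PM2.5 313.670: bracket 262.591–352.314 → index 151–200; slope 49/89.723, offset 51.079.
AQI = 151 + 49/89.723·51.079 ≈ 178.90 ⇒ 179.
PM10: 519 lies in 424–530, so I_lo=151, I_hi=200, C_lo=424, C_hi=530.
(200−151)/(530−424) × (519−424) + 151 = 49/106 × 95 + 151 ≈ 194.92 → 195.
NO₂: row 1315.5–1521.7 (AQI 201–300). (300−201)·(1323.4−1315.5)/(1521.7−1315.5) + 201 = 99·7.9/206.2 + 201 ≈ 204.79 → 205.
Sub-indices: O₃→182, SO₂→131, PM2.5→179, PM10→195, NO₂→205. Ranked high→low: 205, 195, 182, 179, 131. Second-highest sub-index = 195.

195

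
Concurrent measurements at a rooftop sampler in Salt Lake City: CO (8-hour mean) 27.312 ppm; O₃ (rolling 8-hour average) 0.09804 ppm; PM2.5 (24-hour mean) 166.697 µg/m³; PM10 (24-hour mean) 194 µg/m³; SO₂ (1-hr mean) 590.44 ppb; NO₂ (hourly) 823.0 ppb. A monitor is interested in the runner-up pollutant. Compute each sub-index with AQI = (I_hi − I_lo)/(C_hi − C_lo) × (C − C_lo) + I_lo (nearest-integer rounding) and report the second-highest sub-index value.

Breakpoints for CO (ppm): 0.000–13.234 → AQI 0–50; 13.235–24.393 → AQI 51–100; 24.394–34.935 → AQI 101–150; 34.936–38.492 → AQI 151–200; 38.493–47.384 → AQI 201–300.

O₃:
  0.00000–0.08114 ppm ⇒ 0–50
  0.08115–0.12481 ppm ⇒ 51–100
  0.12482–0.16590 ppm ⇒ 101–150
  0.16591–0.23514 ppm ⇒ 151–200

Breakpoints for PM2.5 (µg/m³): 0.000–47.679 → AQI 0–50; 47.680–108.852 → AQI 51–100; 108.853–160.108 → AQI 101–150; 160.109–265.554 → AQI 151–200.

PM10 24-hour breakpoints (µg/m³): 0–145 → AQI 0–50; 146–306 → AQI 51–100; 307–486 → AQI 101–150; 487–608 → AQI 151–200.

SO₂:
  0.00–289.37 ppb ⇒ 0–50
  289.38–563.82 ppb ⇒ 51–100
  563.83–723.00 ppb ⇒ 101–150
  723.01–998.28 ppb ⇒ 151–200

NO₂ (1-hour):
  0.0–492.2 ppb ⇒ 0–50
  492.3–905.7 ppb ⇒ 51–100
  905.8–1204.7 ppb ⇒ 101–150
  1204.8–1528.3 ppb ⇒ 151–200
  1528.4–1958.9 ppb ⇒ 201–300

115

CO: row 24.394–34.935 (AQI 101–150). (150−101)·(27.312−24.394)/(34.935−24.394) + 101 = 49·2.918/10.541 + 101 ≈ 114.56 → 115.
O₃: 0.09804 lies in 0.08115–0.12481, so I_lo=51, I_hi=100, C_lo=0.08115, C_hi=0.12481.
(100−51)/(0.12481−0.08115) × (0.09804−0.08115) + 51 = 49/0.04366 × 0.01689 + 51 ≈ 69.96 → 70.
PM2.5: row 160.109–265.554 (AQI 151–200). (200−151)·(166.697−160.109)/(265.554−160.109) + 151 = 49·6.588/105.445 + 151 ≈ 154.06 → 154.
PM10: 194 ∈ [146, 306] ↔ index [51, 100].
51 + (194−146)·(100−51)/(306−146) = 51 + 48·49/160 ≈ 65.70, so AQI = 66.
SO₂ 590.44: bracket 563.83–723.00 → index 101–150; slope 49/159.17, offset 26.61.
AQI = 101 + 49/159.17·26.61 ≈ 109.19 ⇒ 109.
NO₂: 823.0 lies in 492.3–905.7, so I_lo=51, I_hi=100, C_lo=492.3, C_hi=905.7.
(100−51)/(905.7−492.3) × (823.0−492.3) + 51 = 49/413.4 × 330.7 + 51 ≈ 90.20 → 90.
Sub-indices: CO→115, O₃→70, PM2.5→154, PM10→66, SO₂→109, NO₂→90. Ranked high→low: 154, 115, 109, 90, 70, 66. Second-highest sub-index = 115.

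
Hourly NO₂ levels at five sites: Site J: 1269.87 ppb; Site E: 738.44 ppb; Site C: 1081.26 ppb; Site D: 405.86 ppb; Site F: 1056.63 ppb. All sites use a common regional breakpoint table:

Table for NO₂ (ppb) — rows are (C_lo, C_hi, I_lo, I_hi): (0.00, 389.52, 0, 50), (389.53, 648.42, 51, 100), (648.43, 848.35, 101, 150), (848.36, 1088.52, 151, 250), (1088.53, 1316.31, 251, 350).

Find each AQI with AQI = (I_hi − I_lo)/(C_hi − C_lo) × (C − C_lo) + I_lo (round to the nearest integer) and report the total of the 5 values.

991

Site J 1269.87: bracket 1088.53–1316.31 → index 251–350; slope 99/227.78, offset 181.34.
AQI = 251 + 99/227.78·181.34 ≈ 329.82 ⇒ 330.
Site E: 738.44 lies in 648.43–848.35, so I_lo=101, I_hi=150, C_lo=648.43, C_hi=848.35.
(150−101)/(848.35−648.43) × (738.44−648.43) + 101 = 49/199.92 × 90.01 + 101 ≈ 123.06 → 123.
Site C: row 848.36–1088.52 (AQI 151–250). (250−151)·(1081.26−848.36)/(1088.52−848.36) + 151 = 99·232.90/240.16 + 151 ≈ 247.01 → 247.
Site D: row 389.53–648.42 (AQI 51–100). (100−51)·(405.86−389.53)/(648.42−389.53) + 51 = 49·16.33/258.89 + 51 ≈ 54.09 → 54.
Site F 1056.63: bracket 848.36–1088.52 → index 151–250; slope 99/240.16, offset 208.27.
AQI = 151 + 99/240.16·208.27 ≈ 236.85 ⇒ 237.
AQIs: Site J=330, Site E=123, Site C=247, Site D=54, Site F=237. Sum = 330 + 123 + 247 + 54 + 237 = 991.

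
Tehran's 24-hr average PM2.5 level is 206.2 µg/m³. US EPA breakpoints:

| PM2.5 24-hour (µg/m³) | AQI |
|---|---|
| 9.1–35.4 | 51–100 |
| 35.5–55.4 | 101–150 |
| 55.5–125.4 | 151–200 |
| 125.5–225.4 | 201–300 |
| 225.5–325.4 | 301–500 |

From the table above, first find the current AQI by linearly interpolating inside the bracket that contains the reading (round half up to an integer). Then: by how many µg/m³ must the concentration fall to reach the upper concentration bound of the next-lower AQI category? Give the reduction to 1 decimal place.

PM2.5: 206.2 lies in 125.5–225.4, so I_lo=201, I_hi=300, C_lo=125.5, C_hi=225.4.
(300−201)/(225.4−125.5) × (206.2−125.5) + 201 = 99/99.9 × 80.7 + 201 ≈ 280.97 → 281.
Current AQI 281 is in the Very Unhealthy range (201–300). The next-lower category tops out at AQI 200, whose upper concentration bound is 125.4 µg/m³.
Reduction needed = 206.2 − 125.4 = 80.8 µg/m³.

80.8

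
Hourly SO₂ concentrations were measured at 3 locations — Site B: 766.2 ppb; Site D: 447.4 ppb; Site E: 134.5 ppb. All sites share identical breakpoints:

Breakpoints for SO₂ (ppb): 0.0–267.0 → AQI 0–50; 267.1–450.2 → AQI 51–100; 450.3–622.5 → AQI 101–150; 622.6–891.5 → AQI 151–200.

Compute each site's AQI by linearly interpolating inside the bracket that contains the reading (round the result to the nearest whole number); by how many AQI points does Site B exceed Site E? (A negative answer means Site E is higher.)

152

Site B: 766.2 ∈ [622.6, 891.5] ↔ index [151, 200].
151 + (766.2−622.6)·(200−151)/(891.5−622.6) = 151 + 143.6·49/268.9 ≈ 177.17, so AQI = 177.
Site D: 447.4 ∈ [267.1, 450.2] ↔ index [51, 100].
51 + (447.4−267.1)·(100−51)/(450.2−267.1) = 51 + 180.3·49/183.1 ≈ 99.25, so AQI = 99.
Site E: 134.5 ∈ [0.0, 267.0] ↔ index [0, 50].
0 + (134.5−0.0)·(50−0)/(267.0−0.0) = 0 + 134.5·50/267.0 ≈ 25.19, so AQI = 25.
AQIs: Site B=177, Site D=99, Site E=25. Site B (177) − Site E (25) = 152.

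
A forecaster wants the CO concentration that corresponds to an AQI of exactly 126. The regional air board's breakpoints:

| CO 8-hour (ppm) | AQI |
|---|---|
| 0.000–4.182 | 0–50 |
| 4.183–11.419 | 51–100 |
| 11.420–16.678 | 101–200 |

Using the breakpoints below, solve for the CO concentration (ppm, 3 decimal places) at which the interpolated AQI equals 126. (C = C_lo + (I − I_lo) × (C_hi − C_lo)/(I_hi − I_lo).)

AQI 126 lies in the 101–200 band, which corresponds to 11.420–16.678 ppm.
C = 11.420 + (126−101)×(16.678−11.420)/(200−101) = 11.420 + 25×5.258/99 ≈ 12.74778 ppm → 12.748 ppm to 3 dp.

12.748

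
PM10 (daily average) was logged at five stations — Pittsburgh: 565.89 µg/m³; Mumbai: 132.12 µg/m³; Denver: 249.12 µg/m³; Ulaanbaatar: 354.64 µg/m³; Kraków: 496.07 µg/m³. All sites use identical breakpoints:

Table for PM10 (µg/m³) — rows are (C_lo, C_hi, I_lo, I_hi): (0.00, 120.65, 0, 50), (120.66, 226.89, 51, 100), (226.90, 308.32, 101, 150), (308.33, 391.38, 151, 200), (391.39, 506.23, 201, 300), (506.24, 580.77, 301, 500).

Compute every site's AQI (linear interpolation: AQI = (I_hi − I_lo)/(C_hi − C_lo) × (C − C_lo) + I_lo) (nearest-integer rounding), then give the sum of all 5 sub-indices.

1099

Pittsburgh: 565.89 lies in 506.24–580.77, so I_lo=301, I_hi=500, C_lo=506.24, C_hi=580.77.
(500−301)/(580.77−506.24) × (565.89−506.24) + 301 = 199/74.53 × 59.65 + 301 ≈ 460.27 → 460.
Mumbai: 132.12 ∈ [120.66, 226.89] ↔ index [51, 100].
51 + (132.12−120.66)·(100−51)/(226.89−120.66) = 51 + 11.46·49/106.23 ≈ 56.29, so AQI = 56.
Denver: 249.12 ∈ [226.90, 308.32] ↔ index [101, 150].
101 + (249.12−226.90)·(150−101)/(308.32−226.90) = 101 + 22.22·49/81.42 ≈ 114.37, so AQI = 114.
Ulaanbaatar: row 308.33–391.38 (AQI 151–200). (200−151)·(354.64−308.33)/(391.38−308.33) + 151 = 49·46.31/83.05 + 151 ≈ 178.32 → 178.
Kraków: 496.07 lies in 391.39–506.23, so I_lo=201, I_hi=300, C_lo=391.39, C_hi=506.23.
(300−201)/(506.23−391.39) × (496.07−391.39) + 201 = 99/114.84 × 104.68 + 201 ≈ 291.24 → 291.
AQIs: Pittsburgh=460, Mumbai=56, Denver=114, Ulaanbaatar=178, Kraków=291. Sum = 460 + 56 + 114 + 178 + 291 = 1099.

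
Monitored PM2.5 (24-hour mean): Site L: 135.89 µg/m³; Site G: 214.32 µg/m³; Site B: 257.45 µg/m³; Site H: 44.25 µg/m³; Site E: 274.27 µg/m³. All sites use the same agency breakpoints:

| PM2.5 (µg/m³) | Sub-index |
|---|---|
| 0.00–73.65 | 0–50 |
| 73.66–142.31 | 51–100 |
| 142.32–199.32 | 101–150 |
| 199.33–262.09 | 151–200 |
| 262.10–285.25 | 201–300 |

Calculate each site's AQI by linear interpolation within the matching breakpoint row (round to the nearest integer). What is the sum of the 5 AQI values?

Site L: 135.89 ∈ [73.66, 142.31] ↔ index [51, 100].
51 + (135.89−73.66)·(100−51)/(142.31−73.66) = 51 + 62.23·49/68.65 ≈ 95.42, so AQI = 95.
Site G 214.32: bracket 199.33–262.09 → index 151–200; slope 49/62.76, offset 14.99.
AQI = 151 + 49/62.76·14.99 ≈ 162.70 ⇒ 163.
Site B: 257.45 ∈ [199.33, 262.09] ↔ index [151, 200].
151 + (257.45−199.33)·(200−151)/(262.09−199.33) = 151 + 58.12·49/62.76 ≈ 196.38, so AQI = 196.
Site H 44.25: bracket 0.00–73.65 → index 0–50; slope 50/73.65, offset 44.25.
AQI = 0 + 50/73.65·44.25 ≈ 30.04 ⇒ 30.
Site E: row 262.10–285.25 (AQI 201–300). (300−201)·(274.27−262.10)/(285.25−262.10) + 201 = 99·12.17/23.15 + 201 ≈ 253.04 → 253.
AQIs: Site L=95, Site G=163, Site B=196, Site H=30, Site E=253. Sum = 95 + 163 + 196 + 30 + 253 = 737.

737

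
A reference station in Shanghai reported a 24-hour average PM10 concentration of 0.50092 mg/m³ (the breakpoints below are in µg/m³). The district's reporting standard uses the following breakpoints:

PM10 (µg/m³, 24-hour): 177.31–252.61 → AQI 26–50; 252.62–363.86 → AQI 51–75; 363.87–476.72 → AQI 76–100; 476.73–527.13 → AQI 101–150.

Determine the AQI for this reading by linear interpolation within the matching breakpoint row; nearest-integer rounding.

Convert: 0.50092 mg/m³ = 500.92 µg/m³.
PM10: row 476.73–527.13 (AQI 101–150). (150−101)·(500.92−476.73)/(527.13−476.73) + 101 = 49·24.19/50.40 + 101 ≈ 124.52 → 125.

125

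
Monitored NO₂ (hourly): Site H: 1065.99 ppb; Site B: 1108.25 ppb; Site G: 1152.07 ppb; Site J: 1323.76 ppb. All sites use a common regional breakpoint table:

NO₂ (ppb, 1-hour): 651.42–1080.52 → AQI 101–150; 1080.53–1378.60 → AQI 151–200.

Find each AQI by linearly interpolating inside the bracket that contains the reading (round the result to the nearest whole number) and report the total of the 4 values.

Site H: row 651.42–1080.52 (AQI 101–150). (150−101)·(1065.99−651.42)/(1080.52−651.42) + 101 = 49·414.57/429.10 + 101 ≈ 148.34 → 148.
Site B 1108.25: bracket 1080.53–1378.60 → index 151–200; slope 49/298.07, offset 27.72.
AQI = 151 + 49/298.07·27.72 ≈ 155.56 ⇒ 156.
Site G: 1152.07 lies in 1080.53–1378.60, so I_lo=151, I_hi=200, C_lo=1080.53, C_hi=1378.60.
(200−151)/(1378.60−1080.53) × (1152.07−1080.53) + 151 = 49/298.07 × 71.54 + 151 ≈ 162.76 → 163.
Site J: 1323.76 ∈ [1080.53, 1378.60] ↔ index [151, 200].
151 + (1323.76−1080.53)·(200−151)/(1378.60−1080.53) = 151 + 243.23·49/298.07 ≈ 190.98, so AQI = 191.
AQIs: Site H=148, Site B=156, Site G=163, Site J=191. Sum = 148 + 156 + 163 + 191 = 658.

658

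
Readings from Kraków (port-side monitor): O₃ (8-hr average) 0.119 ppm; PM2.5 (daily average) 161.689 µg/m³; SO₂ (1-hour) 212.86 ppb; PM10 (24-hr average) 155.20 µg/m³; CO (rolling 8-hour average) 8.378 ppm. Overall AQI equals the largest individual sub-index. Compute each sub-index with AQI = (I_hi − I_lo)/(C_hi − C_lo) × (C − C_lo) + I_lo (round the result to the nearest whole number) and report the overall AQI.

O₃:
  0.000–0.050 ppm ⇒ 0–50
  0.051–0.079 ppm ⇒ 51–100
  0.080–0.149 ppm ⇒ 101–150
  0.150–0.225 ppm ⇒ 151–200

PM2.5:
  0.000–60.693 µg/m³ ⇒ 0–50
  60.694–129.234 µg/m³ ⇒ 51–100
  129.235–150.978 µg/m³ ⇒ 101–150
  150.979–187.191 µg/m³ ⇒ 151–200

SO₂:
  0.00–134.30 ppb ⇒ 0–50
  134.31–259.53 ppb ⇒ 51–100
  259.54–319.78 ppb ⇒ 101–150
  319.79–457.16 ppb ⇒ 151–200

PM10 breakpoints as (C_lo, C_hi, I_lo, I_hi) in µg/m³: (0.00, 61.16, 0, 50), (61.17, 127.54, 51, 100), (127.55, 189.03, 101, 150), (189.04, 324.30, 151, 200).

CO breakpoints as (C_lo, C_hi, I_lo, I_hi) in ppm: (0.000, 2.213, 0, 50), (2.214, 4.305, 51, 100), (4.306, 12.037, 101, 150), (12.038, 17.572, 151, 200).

165

O₃ 0.119: bracket 0.080–0.149 → index 101–150; slope 49/0.069, offset 0.039.
AQI = 101 + 49/0.069·0.039 ≈ 128.70 ⇒ 129.
PM2.5 161.689: bracket 150.979–187.191 → index 151–200; slope 49/36.212, offset 10.710.
AQI = 151 + 49/36.212·10.710 ≈ 165.49 ⇒ 165.
SO₂: 212.86 ∈ [134.31, 259.53] ↔ index [51, 100].
51 + (212.86−134.31)·(100−51)/(259.53−134.31) = 51 + 78.55·49/125.22 ≈ 81.74, so AQI = 82.
PM10: row 127.55–189.03 (AQI 101–150). (150−101)·(155.20−127.55)/(189.03−127.55) + 101 = 49·27.65/61.48 + 101 ≈ 123.04 → 123.
CO: 8.378 lies in 4.306–12.037, so I_lo=101, I_hi=150, C_lo=4.306, C_hi=12.037.
(150−101)/(12.037−4.306) × (8.378−4.306) + 101 = 49/7.731 × 4.072 + 101 ≈ 126.81 → 127.
Sub-indices: O₃→129, PM2.5→165, SO₂→82, PM10→123, CO→127. Overall AQI = max = 165; dominant pollutant is PM2.5.
AQI 165: Unhealthy.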